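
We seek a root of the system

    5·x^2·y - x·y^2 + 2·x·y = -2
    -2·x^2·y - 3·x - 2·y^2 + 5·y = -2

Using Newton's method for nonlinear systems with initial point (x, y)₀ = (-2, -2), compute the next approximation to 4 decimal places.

(-1.4936, -1.2756)

At (-2, -2): F = (-22.0000, 6.0000).
Jacobian J = [[10·x·y - y^2 + 2·y, 5·x^2 - 2·x·y + 2·x], [-4·x·y - 3, -2·x^2 - 4·y + 5]].
At the point, J = [[32.0000, 8.0000], [-19.0000, 5.0000]] (det J = 312.0000).
Solving J·Δ = −F gives Δ = (0.5064, 0.7244).
Then the next iterate is (x, y)₁ = (-1.4936, -1.2756).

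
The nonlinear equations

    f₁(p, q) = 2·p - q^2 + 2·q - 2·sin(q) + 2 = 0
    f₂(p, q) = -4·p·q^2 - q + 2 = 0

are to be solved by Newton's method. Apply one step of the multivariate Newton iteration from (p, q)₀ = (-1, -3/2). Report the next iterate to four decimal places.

At (-1, -3/2): F = (-3.255010, 12.5000).
Jacobian J = [[2, -2·q - 2·cos(q) + 2], [-4·q^2, -8·p·q - 1]].
At the point, J = [[2.0000, 4.858526], [-9.0000, -13.0000]] (det J = 17.726730).
Solving J·Δ = −F gives Δ = (1.0389, 0.2423).
Then the next iterate is (p, q)₁ = (0.0389, -1.2577).

(0.0389, -1.2577)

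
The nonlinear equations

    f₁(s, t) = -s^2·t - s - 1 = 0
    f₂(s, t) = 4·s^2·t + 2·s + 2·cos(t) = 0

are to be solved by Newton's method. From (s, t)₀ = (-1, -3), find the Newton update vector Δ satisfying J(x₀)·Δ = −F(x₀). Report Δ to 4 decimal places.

(-0.7881, 8.5168)

At (-1, -3): F = (3.0000, -15.979985).
Jacobian J = [[-2·s·t - 1, -s^2], [8·s·t + 2, 4·s^2 - 2·sin(t)]].
At the point, J = [[-7.0000, -1.0000], [26.0000, 4.282240]] (det J = -3.975680).
Solving J·Δ = −F gives Δ = (-0.7881, 8.5168).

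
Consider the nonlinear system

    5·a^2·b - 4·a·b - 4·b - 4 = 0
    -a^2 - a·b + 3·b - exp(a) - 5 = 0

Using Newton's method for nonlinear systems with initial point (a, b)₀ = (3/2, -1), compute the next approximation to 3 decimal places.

At (3/2, -1): F = (-5.250, -13.23169).
Jacobian J = [[10·a·b - 4·b, 5·a^2 - 4·a - 4], [-2·a - b - exp(a), -a + 3]].
At the point, J = [[-11.000, 1.250], [-6.48169, 1.500]] (det J = -8.39789).
Solving J·Δ = −F gives Δ = (1.032, 13.279).
Then the next iterate is (a, b)₁ = (2.532, 12.279).

(2.532, 12.279)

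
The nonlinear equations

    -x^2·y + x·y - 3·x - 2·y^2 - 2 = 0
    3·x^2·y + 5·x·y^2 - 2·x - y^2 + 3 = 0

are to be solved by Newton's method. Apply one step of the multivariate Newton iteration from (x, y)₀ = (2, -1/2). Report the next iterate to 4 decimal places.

(-3.0000, -10.1667)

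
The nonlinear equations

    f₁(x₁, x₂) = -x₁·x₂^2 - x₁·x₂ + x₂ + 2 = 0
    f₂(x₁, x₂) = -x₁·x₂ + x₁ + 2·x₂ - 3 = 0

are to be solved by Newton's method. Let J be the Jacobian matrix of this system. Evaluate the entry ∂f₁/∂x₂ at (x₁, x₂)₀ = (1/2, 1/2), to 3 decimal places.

∂f₁/∂x₂ = -2·x₁·x₂ - x₁ + 1.
At (1/2, 1/2) this is 0.000.

0.000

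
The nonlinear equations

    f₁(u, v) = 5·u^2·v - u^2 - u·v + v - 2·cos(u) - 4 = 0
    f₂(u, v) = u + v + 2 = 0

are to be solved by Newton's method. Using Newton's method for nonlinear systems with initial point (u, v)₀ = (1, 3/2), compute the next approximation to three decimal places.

(3.576, -5.576)

At (1, 3/2): F = (1.41940, 4.500).
Jacobian J = [[10·u·v - 2·u - v + 2·sin(u), 5·u^2 - u + 1], [1, 1]].
At the point, J = [[13.18294, 5.000], [1.000, 1.000]] (det J = 8.18294).
Solving J·Δ = −F gives Δ = (2.576, -7.076).
Then the next iterate is (u, v)₁ = (3.576, -5.576).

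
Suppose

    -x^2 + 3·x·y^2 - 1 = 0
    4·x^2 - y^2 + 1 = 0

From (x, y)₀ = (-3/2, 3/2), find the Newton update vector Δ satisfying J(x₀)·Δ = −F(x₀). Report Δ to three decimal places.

(0.757, -0.444)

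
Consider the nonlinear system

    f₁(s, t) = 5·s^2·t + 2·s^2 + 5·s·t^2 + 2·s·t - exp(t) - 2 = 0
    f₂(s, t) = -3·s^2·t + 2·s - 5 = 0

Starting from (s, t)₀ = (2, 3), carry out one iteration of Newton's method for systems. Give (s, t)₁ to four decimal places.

(1.2083, 2.1597)

At (2, 3): F = (147.914463, -37.0000).
Jacobian J = [[10·s·t + 4·s + 5·t^2 + 2·t, 5·s^2 + 10·s·t + 2·s - exp(t)], [-6·s·t + 2, -3·s^2]].
At the point, J = [[119.0000, 63.914463], [-34.0000, -12.0000]] (det J = 745.091745).
Solving J·Δ = −F gives Δ = (-0.7917, -0.8403).
Then the next iterate is (s, t)₁ = (1.2083, 2.1597).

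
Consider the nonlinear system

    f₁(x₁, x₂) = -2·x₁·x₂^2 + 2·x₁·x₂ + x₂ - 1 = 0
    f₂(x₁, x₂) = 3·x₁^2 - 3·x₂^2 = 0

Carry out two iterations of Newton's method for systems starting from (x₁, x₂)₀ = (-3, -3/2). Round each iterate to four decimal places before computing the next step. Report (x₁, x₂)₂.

At (-3, -3/2): F = (20.0000, 20.2500).
Jacobian J = [[-2·x₂^2 + 2·x₂, -4·x₁·x₂ + 2·x₁ + 1], [6·x₁, -6·x₂]].
At the point, J = [[-7.5000, -23.0000], [-18.0000, 9.0000]] (det J = -481.5000).
Solving J·Δ = −F gives Δ = (1.3411, 0.4322).
Then the next iterate is (x₁, x₂)₁ = (-1.6589, -1.0678).
Round to (-1.6589, -1.0678) and repeat: F = (5.257892, 4.835257), J = [[-4.415994, -9.403294], [-9.9534, 6.4068]].
Δ = (0.6494, 0.2542), so (x₁, x₂)₂ = (-1.0095, -0.8136).

(-1.0095, -0.8136)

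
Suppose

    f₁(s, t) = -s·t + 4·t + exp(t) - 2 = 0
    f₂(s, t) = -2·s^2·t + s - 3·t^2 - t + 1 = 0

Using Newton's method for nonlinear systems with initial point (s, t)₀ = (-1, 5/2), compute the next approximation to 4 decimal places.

(-0.7031, 1.2231)

At (-1, 5/2): F = (22.682494, -26.2500).
Jacobian J = [[-t, -s + exp(t) + 4], [-4·s·t + 1, -2·s^2 - 6·t - 1]].
At the point, J = [[-2.5000, 17.182494], [11.0000, -18.0000]] (det J = -144.007434).
Solving J·Δ = −F gives Δ = (0.2969, -1.2769).
Then the next iterate is (s, t)₁ = (-0.7031, 1.2231).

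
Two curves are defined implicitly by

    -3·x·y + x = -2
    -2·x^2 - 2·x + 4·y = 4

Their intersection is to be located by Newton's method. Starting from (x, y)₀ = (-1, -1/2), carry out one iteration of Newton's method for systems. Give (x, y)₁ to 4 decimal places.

(-5.0000, 3.0000)

At (-1, -1/2): F = (-0.5000, -6.0000).
Jacobian J = [[-3·y + 1, -3·x], [-4·x - 2, 4]].
At the point, J = [[2.5000, 3.0000], [2.0000, 4.0000]] (det J = 4.0000).
Solving J·Δ = −F gives Δ = (-4.0000, 3.5000).
Then the next iterate is (x, y)₁ = (-5.0000, 3.0000).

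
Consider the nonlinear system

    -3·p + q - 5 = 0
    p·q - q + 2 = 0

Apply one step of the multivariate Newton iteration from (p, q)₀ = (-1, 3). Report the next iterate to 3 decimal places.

(-1.667, 0.000)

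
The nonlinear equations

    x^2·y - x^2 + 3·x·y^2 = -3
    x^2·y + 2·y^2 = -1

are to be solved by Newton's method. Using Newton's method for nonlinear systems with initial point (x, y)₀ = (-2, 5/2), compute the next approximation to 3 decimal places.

At (-2, 5/2): F = (-28.500, 23.500).
Jacobian J = [[2·x·y - 2·x + 3·y^2, x^2 + 6·x·y], [2·x·y, x^2 + 4·y]].
At the point, J = [[12.750, -26.000], [-10.000, 14.000]] (det J = -81.500).
Solving J·Δ = −F gives Δ = (2.601, 0.179).
Then the next iterate is (x, y)₁ = (0.601, 2.679).

(0.601, 2.679)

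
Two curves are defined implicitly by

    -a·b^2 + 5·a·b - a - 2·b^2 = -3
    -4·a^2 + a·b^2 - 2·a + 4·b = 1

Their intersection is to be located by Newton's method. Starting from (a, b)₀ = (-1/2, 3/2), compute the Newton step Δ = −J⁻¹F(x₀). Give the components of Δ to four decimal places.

At (-1/2, 3/2): F = (-3.6250, 3.8750).
Jacobian J = [[-b^2 + 5·b - 1, -2·a·b + 5·a - 4·b], [-8·a + b^2 - 2, 2·a·b + 4]].
At the point, J = [[4.2500, -7.0000], [4.2500, 2.5000]] (det J = 40.3750).
Solving J·Δ = −F gives Δ = (-0.4474, -0.7895).

(-0.4474, -0.7895)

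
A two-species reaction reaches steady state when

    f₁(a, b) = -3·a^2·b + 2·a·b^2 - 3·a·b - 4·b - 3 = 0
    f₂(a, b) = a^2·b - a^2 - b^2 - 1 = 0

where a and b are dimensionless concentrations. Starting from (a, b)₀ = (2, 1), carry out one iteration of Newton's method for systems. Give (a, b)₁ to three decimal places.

(-0.692, 2.000)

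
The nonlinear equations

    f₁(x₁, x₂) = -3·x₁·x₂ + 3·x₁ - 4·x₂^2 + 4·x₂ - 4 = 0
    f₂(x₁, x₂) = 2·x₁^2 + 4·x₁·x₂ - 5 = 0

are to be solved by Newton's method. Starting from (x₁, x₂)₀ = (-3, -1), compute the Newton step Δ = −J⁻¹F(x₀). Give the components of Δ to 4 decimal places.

(0.6250, 1.2500)

At (-3, -1): F = (-30.0000, 25.0000).
Jacobian J = [[-3·x₂ + 3, -3·x₁ - 8·x₂ + 4], [4·x₁ + 4·x₂, 4·x₁]].
At the point, J = [[6.0000, 21.0000], [-16.0000, -12.0000]] (det J = 264.0000).
Solving J·Δ = −F gives Δ = (0.6250, 1.2500).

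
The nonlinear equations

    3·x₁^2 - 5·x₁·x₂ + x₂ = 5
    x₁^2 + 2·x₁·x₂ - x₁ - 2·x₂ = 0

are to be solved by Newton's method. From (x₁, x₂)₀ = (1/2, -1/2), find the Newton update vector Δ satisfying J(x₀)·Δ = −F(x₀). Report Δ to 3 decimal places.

(0.554, -0.304)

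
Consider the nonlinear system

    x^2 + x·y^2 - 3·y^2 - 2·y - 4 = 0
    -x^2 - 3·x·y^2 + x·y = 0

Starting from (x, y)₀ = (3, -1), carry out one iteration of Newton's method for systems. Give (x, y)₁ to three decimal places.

At (3, -1): F = (7.000, -21.000).
Jacobian J = [[2·x + y^2, 2·x·y - 6·y - 2], [-2·x - 3·y^2 + y, -6·x·y + x]].
At the point, J = [[7.000, -2.000], [-10.000, 21.000]] (det J = 127.000).
Solving J·Δ = −F gives Δ = (-0.827, 0.606).
Then the next iterate is (x, y)₁ = (2.173, -0.394).

(2.173, -0.394)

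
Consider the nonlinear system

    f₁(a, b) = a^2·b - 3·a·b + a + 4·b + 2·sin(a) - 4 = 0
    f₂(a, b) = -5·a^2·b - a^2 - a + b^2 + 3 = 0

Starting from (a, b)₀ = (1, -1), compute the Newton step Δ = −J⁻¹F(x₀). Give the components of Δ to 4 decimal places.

At (1, -1): F = (-3.317058, 7.0000).
Jacobian J = [[2·a·b - 3·b + 2·cos(a) + 1, a^2 - 3·a + 4], [-10·a·b - 2·a - 1, -5·a^2 + 2·b]].
At the point, J = [[3.080605, 2.0000], [7.0000, -7.0000]] (det J = -35.564232).
Solving J·Δ = −F gives Δ = (0.2592, 1.2592).

(0.2592, 1.2592)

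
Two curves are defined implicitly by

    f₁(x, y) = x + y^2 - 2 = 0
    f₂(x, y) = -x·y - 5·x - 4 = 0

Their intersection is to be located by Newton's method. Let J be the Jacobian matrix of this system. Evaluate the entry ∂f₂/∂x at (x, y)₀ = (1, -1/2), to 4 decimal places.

-4.5000

∂f₂/∂x = -y - 5.
At (1, -1/2) this is -4.5000.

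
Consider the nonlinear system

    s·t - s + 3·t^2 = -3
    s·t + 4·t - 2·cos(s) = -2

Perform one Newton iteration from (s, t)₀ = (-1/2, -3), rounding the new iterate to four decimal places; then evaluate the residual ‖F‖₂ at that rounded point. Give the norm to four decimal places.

9.4461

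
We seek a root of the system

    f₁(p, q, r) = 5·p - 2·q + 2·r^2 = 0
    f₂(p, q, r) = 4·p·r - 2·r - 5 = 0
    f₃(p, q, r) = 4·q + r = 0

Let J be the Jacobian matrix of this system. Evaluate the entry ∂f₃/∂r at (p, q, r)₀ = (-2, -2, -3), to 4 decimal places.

∂f₃/∂r = 1.
At (-2, -2, -3) this is 1.0000.

1.0000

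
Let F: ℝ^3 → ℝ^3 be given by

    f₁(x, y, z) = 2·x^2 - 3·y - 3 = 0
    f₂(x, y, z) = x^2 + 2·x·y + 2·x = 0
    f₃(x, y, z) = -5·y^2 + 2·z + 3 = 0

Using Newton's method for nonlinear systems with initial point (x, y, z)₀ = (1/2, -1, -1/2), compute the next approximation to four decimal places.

(0.2500, -1.0000, 1.0000)

At (1/2, -1, -1/2): F = (0.5000, 0.2500, -3.0000).
Jacobian J = [[4·x, -3, 0], [2·x + 2·y + 2, 2·x, 0], [0, -10·y, 2]].
At the point, J = [[2.0000, -3.0000, 0.0000], [1.0000, 1.0000, 0.0000], [0.0000, 10.0000, 2.0000]] (det J = 10.0000).
Solving J·Δ = −F gives Δ = (-0.2500, 0.0000, 1.5000).
Then the next iterate is (x, y, z)₁ = (0.2500, -1.0000, 1.0000).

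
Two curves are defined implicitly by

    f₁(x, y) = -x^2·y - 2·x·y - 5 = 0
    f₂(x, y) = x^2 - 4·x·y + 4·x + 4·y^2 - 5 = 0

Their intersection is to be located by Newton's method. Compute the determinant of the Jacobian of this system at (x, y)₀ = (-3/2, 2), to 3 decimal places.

J = [[-2·x·y - 2·y, -x^2 - 2·x], [2·x - 4·y + 4, -4·x + 8·y]].
At the point, J = [[2.000, 0.750], [-7.000, 22.000]].
det J = 49.250.

49.250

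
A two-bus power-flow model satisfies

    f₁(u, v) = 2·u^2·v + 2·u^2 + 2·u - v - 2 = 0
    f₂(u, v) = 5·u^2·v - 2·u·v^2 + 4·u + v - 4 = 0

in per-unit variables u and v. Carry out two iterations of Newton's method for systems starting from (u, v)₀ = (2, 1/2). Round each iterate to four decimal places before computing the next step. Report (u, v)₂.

(0.6910, 0.5153)

At (2, 1/2): F = (13.5000, 13.5000).
Jacobian J = [[4·u·v + 4·u + 2, 2·u^2 - 1], [10·u·v - 2·v^2 + 4, 5·u^2 - 4·u·v + 1]].
At the point, J = [[14.0000, 7.0000], [13.5000, 17.0000]] (det J = 143.5000).
Solving J·Δ = −F gives Δ = (-0.9408, -0.0470).
Then the next iterate is (u, v)₁ = (1.0592, 0.4530).
Round to (1.0592, 0.4530) and repeat: F = (2.925655, 2.796199), J = [[8.156070, 1.243809], [8.387758, 4.690253]].
Δ = (-0.3682, 0.0623), so (u, v)₂ = (0.6910, 0.5153).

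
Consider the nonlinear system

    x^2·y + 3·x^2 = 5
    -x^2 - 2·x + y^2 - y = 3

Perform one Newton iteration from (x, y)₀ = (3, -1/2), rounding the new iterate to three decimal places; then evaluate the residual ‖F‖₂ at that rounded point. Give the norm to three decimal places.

4.904

At (3, -1/2): F = (17.500, -17.250).
Jacobian J = [[2·x·y + 6·x, x^2], [-2·x - 2, 2·y - 1]].
At the point, J = [[15.000, 9.000], [-8.000, -2.000]] (det J = 42.000).
Solving J·Δ = −F gives Δ = (-2.863, 2.827).
Then the next iterate is (x, y)₁ = (0.137, 2.327).
Re-evaluating at (0.137, 2.327): F = (-4.90002, -0.20484), so ‖F‖₂ = 4.904.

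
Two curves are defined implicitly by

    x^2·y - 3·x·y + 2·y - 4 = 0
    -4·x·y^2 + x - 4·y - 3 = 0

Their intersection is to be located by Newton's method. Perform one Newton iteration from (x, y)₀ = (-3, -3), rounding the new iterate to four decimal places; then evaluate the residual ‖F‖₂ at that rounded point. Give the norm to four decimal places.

35.7916

At (-3, -3): F = (-64.0000, 114.0000).
Jacobian J = [[2·x·y - 3·y, x^2 - 3·x + 2], [-4·y^2 + 1, -8·x·y - 4]].
At the point, J = [[27.0000, 20.0000], [-35.0000, -76.0000]] (det J = -1352.0000).
Solving J·Δ = −F gives Δ = (1.9112, 0.6198).
Then the next iterate is (x, y)₁ = (-1.0888, -2.3802).
Re-evaluating at (-1.0888, -2.3802): F = (-19.356778, 30.105741), so ‖F‖₂ = 35.7916.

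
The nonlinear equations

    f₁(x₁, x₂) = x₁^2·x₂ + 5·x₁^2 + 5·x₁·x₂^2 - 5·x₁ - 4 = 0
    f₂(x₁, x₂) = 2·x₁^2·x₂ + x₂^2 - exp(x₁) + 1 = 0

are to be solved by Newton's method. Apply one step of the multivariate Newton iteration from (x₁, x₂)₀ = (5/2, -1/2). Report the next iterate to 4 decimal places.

(1.9250, 0.1350)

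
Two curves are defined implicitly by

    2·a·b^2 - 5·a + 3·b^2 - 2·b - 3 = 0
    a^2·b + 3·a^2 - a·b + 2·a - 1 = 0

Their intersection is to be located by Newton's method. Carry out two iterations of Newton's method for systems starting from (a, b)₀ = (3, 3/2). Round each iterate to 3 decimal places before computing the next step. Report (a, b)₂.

(0.800, 1.478)

At (3, 3/2): F = (-0.750, 41.000).
Jacobian J = [[2·b^2 - 5, 4·a·b + 6·b - 2], [2·a·b + 6·a - b + 2, a^2 - a]].
At the point, J = [[-0.500, 25.000], [27.500, 6.000]] (det J = -690.500).
Solving J·Δ = −F gives Δ = (-1.491, 0.000).
Then the next iterate is (a, b)₁ = (1.509, 1.500).
Round to (1.509, 1.500) and repeat: F = (-0.00450, 10.00136), J = [[-0.500, 16.054], [14.081, 0.76808]].
Δ = (-0.709, -0.022), so (a, b)₂ = (0.800, 1.478).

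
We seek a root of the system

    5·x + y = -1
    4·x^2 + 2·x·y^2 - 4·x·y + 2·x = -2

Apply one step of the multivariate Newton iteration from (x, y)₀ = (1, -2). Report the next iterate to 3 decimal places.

At (1, -2): F = (4.000, 24.000).
Jacobian J = [[5, 1], [8·x + 2·y^2 - 4·y + 2, 4·x·y - 4·x]].
At the point, J = [[5.000, 1.000], [26.000, -12.000]] (det J = -86.000).
Solving J·Δ = −F gives Δ = (-0.837, 0.186).
Then the next iterate is (x, y)₁ = (0.163, -1.814).

(0.163, -1.814)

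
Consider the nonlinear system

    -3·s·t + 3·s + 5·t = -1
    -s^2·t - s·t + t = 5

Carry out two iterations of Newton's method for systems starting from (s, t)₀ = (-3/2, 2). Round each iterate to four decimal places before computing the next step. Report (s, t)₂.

(-11.2382, 1.3834)

At (-3/2, 2): F = (15.5000, -4.5000).
Jacobian J = [[-3·t + 3, -3·s + 5], [-2·s·t - t, -s^2 - s + 1]].
At the point, J = [[-3.0000, 9.5000], [4.0000, 0.2500]] (det J = -38.7500).
Solving J·Δ = −F gives Δ = (1.2032, -1.2516).
Then the next iterate is (s, t)₁ = (-0.2968, 0.7484).
Round to (-0.2968, 0.7484) and repeat: F = (4.517975, -4.095402), J = [[0.7548, 5.8904], [-0.304150, 1.208710]].
Δ = (-10.9414, 0.6350), so (s, t)₂ = (-11.2382, 1.3834).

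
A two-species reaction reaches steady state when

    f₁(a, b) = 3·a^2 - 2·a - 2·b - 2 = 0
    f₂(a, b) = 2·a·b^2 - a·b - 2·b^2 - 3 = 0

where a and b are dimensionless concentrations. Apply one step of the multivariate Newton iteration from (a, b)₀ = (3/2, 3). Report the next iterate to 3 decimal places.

(1.762, 1.793)

At (3/2, 3): F = (-4.250, 1.500).
Jacobian J = [[6·a - 2, -2], [2·b^2 - b, 4·a·b - a - 4·b]].
At the point, J = [[7.000, -2.000], [15.000, 4.500]] (det J = 61.500).
Solving J·Δ = −F gives Δ = (0.262, -1.207).
Then the next iterate is (a, b)₁ = (1.762, 1.793).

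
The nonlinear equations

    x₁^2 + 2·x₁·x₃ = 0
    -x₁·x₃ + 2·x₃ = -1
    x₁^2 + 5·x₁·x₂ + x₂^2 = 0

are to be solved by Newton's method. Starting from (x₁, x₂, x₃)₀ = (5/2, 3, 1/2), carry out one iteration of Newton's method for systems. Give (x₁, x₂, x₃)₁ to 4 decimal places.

(-13.7500, 17.7162, 18.2500)

At (5/2, 3, 1/2): F = (8.7500, 0.7500, 52.7500).
Jacobian J = [[2·x₁ + 2·x₃, 0, 2·x₁], [-x₃, 0, -x₁ + 2], [2·x₁ + 5·x₂, 5·x₁ + 2·x₂, 0]].
At the point, J = [[6.0000, 0.0000, 5.0000], [-0.5000, 0.0000, -0.5000], [20.0000, 18.5000, 0.0000]] (det J = 9.2500).
Solving J·Δ = −F gives Δ = (-16.2500, 14.7162, 17.7500).
Then the next iterate is (x₁, x₂, x₃)₁ = (-13.7500, 17.7162, 18.2500).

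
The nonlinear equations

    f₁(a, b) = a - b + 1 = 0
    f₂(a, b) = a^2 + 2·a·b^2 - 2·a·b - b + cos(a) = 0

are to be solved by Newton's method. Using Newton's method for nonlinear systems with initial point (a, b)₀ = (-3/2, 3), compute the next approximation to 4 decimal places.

(4.7175, 5.7175)

At (-3/2, 3): F = (-3.5000, -18.679263).
Jacobian J = [[1, -1], [2·a + 2·b^2 - 2·b - sin(a), 4·a·b - 2·a - 1]].
At the point, J = [[1.0000, -1.0000], [9.997495, -16.0000]] (det J = -6.002505).
Solving J·Δ = −F gives Δ = (6.2175, 2.7175).
Then the next iterate is (a, b)₁ = (4.7175, 5.7175).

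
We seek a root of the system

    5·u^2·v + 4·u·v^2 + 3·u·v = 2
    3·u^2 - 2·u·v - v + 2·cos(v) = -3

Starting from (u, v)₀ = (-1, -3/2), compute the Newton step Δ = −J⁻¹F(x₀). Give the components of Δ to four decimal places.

(1.0648, -0.4831)

At (-1, -3/2): F = (-14.0000, 4.641474).
Jacobian J = [[10·u·v + 4·v^2 + 3·v, 5·u^2 + 8·u·v + 3·u], [6·u - 2·v, -2·u - 2·sin(v) - 1]].
At the point, J = [[19.5000, 14.0000], [-3.0000, 2.994990]] (det J = 100.402304).
Solving J·Δ = −F gives Δ = (1.0648, -0.4831).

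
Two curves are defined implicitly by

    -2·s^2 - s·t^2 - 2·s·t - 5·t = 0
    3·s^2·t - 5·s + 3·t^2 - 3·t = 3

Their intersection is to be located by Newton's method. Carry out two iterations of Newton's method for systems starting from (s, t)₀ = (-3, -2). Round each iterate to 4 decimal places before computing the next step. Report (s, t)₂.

(-2.0586, -1.8229)

At (-3, -2): F = (-8.0000, -24.0000).
Jacobian J = [[-4·s - t^2 - 2·t, -2·s·t - 2·s - 5], [6·s·t - 5, 3·s^2 + 6·t - 3]].
At the point, J = [[12.0000, -11.0000], [31.0000, 12.0000]] (det J = 485.0000).
Solving J·Δ = −F gives Δ = (0.7423, 0.0825).
Then the next iterate is (s, t)₁ = (-2.2577, -1.9175).
Round to (-2.2577, -1.9175) and repeat: F = (-0.964073, -4.250278), J = [[9.188994, -9.142879], [20.974838, 0.786628]].
Δ = (0.1991, 0.0946), so (s, t)₂ = (-2.0586, -1.8229).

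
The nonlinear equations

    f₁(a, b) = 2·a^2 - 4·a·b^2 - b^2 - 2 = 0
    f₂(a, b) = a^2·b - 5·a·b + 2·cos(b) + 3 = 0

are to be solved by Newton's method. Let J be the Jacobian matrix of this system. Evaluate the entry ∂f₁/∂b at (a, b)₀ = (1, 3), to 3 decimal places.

∂f₁/∂b = -8·a·b - 2·b.
At (1, 3) this is -30.000.

-30.000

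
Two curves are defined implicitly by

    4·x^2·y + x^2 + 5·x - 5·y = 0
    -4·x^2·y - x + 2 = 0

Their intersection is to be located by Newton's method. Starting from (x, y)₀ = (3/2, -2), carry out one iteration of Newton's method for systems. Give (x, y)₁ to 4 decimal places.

At (3/2, -2): F = (1.7500, 18.5000).
Jacobian J = [[8·x·y + 2·x + 5, 4·x^2 - 5], [-8·x·y - 1, -4·x^2]].
At the point, J = [[-16.0000, 4.0000], [23.0000, -9.0000]] (det J = 52.0000).
Solving J·Δ = −F gives Δ = (1.7260, 6.4663).
Then the next iterate is (x, y)₁ = (3.2260, 4.4663).

(3.2260, 4.4663)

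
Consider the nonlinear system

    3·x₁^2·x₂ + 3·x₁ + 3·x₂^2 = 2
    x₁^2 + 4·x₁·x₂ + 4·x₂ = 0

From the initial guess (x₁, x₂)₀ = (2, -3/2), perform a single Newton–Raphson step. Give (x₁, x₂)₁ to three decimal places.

At (2, -3/2): F = (-7.250, -14.000).
Jacobian J = [[6·x₁·x₂ + 3, 3·x₁^2 + 6·x₂], [2·x₁ + 4·x₂, 4·x₁ + 4]].
At the point, J = [[-15.000, 3.000], [-2.000, 12.000]] (det J = -174.000).
Solving J·Δ = −F gives Δ = (-0.259, 1.124).
Then the next iterate is (x₁, x₂)₁ = (1.741, -0.376).

(1.741, -0.376)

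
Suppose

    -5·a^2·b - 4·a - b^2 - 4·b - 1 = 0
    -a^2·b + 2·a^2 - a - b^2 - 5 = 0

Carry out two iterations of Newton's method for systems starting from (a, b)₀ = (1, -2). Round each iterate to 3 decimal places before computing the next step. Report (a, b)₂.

(1.967, -0.875)

At (1, -2): F = (9.000, -6.000).
Jacobian J = [[-10·a·b - 4, -5·a^2 - 2·b - 4], [-2·a·b + 4·a - 1, -a^2 - 2·b]].
At the point, J = [[16.000, -5.000], [7.000, 3.000]] (det J = 83.000).
Solving J·Δ = −F gives Δ = (0.036, 1.916).
Then the next iterate is (a, b)₁ = (1.036, -0.084).
Round to (1.036, -0.084) and repeat: F = (-4.36427, -3.80631), J = [[-3.12976, -9.19848], [3.31805, -0.90530]].
Δ = (0.931, -0.791), so (a, b)₂ = (1.967, -0.875).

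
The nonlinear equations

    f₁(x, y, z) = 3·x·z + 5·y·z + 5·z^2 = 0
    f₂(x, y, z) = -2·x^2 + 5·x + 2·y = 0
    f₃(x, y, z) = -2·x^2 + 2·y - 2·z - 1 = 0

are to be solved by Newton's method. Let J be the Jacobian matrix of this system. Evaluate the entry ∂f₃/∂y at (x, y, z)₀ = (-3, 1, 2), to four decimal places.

∂f₃/∂y = 2.
At (-3, 1, 2) this is 2.0000.

2.0000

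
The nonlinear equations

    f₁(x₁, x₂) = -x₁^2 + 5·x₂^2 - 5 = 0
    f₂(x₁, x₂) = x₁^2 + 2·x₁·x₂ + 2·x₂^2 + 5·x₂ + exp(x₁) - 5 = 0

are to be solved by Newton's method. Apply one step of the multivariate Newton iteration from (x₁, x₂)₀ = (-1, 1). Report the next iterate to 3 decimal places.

At (-1, 1): F = (-1.000, 1.36788).
Jacobian J = [[-2·x₁, 10·x₂], [2·x₁ + 2·x₂ + exp(x₁), 2·x₁ + 4·x₂ + 5]].
At the point, J = [[2.000, 10.000], [0.36788, 7.000]] (det J = 10.32121).
Solving J·Δ = −F gives Δ = (2.004, -0.301).
Then the next iterate is (x₁, x₂)₁ = (1.004, 0.699).

(1.004, 0.699)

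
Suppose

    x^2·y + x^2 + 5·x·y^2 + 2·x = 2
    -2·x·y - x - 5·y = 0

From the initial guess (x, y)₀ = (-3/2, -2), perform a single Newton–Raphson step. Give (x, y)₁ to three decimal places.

At (-3/2, -2): F = (-37.250, 5.500).
Jacobian J = [[2·x·y + 2·x + 5·y^2 + 2, x^2 + 10·x·y], [-2·y - 1, -2·x - 5]].
At the point, J = [[25.000, 32.250], [3.000, -2.000]] (det J = -146.750).
Solving J·Δ = −F gives Δ = (-0.701, 1.698).
Then the next iterate is (x, y)₁ = (-2.201, -0.302).

(-2.201, -0.302)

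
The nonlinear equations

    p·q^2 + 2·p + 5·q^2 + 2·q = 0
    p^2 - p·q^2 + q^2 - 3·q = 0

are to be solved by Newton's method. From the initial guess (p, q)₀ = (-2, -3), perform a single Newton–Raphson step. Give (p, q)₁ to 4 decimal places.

(-1.3554, -1.4943)

At (-2, -3): F = (17.0000, 40.0000).
Jacobian J = [[q^2 + 2, 2·p·q + 10·q + 2], [2·p - q^2, -2·p·q + 2·q - 3]].
At the point, J = [[11.0000, -16.0000], [-13.0000, -21.0000]] (det J = -439.0000).
Solving J·Δ = −F gives Δ = (0.6446, 1.5057).
Then the next iterate is (p, q)₁ = (-1.3554, -1.4943).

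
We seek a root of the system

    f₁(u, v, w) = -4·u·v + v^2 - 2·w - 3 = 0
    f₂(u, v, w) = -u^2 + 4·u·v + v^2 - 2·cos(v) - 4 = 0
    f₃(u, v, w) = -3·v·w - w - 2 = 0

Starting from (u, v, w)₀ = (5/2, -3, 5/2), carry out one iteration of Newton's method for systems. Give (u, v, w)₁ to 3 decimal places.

At (5/2, -3, 5/2): F = (31.000, -29.27002, 18.000).
Jacobian J = [[-4·v, -4·u + 2·v, -2], [-2·u + 4·v, 4·u + 2·v + 2·sin(v), 0], [0, -3·w, -3·v - 1]].
At the point, J = [[12.000, -16.000, -2.000], [-17.000, 3.71776, 0.000], [0.000, -7.500, 8.000]] (det J = -2074.09504).
Solving J·Δ = −F gives Δ = (-1.509, 0.973, -1.338).
Then the next iterate is (u, v, w)₁ = (0.991, -2.027, 1.162).

(0.991, -2.027, 1.162)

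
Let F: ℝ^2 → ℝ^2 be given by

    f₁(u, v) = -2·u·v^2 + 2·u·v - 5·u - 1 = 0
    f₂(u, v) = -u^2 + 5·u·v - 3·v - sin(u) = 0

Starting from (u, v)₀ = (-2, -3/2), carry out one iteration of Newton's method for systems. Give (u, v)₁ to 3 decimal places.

At (-2, -3/2): F = (24.000, 16.40930).
Jacobian J = [[-2·v^2 + 2·v - 5, -4·u·v + 2·u], [-2·u + 5·v - cos(u), 5·u - 3]].
At the point, J = [[-12.500, -16.000], [-3.08385, -13.000]] (det J = 113.15835).
Solving J·Δ = −F gives Δ = (0.437, 1.159).
Then the next iterate is (u, v)₁ = (-1.563, -0.341).

(-1.563, -0.341)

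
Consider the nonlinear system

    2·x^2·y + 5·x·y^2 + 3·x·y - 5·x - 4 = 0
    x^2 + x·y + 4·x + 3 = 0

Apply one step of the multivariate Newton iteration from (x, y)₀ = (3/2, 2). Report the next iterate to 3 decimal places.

(-0.162, 2.470)

At (3/2, 2): F = (36.500, 14.250).
Jacobian J = [[4·x·y + 5·y^2 + 3·y - 5, 2·x^2 + 10·x·y + 3·x], [2·x + y + 4, x]].
At the point, J = [[33.000, 39.000], [9.000, 1.500]] (det J = -301.500).
Solving J·Δ = −F gives Δ = (-1.662, 0.470).
Then the next iterate is (x, y)₁ = (-0.162, 2.470).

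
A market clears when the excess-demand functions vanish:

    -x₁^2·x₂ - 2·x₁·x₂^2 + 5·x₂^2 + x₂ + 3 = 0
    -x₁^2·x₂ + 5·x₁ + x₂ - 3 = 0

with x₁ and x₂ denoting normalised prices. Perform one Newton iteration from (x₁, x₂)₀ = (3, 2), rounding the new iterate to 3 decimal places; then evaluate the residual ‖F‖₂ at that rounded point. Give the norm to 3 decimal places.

At (3, 2): F = (-17.000, -4.000).
Jacobian J = [[-2·x₁·x₂ - 2·x₂^2, -x₁^2 - 4·x₁·x₂ + 10·x₂ + 1], [-2·x₁·x₂ + 5, -x₁^2 + 1]].
At the point, J = [[-20.000, -12.000], [-7.000, -8.000]] (det J = 76.000).
Solving J·Δ = −F gives Δ = (-1.158, 0.513).
Then the next iterate is (x₁, x₂)₁ = (1.842, 2.513).
Re-evaluating at (1.842, 2.513): F = (5.29724, 0.19648), so ‖F‖₂ = 5.301.

5.301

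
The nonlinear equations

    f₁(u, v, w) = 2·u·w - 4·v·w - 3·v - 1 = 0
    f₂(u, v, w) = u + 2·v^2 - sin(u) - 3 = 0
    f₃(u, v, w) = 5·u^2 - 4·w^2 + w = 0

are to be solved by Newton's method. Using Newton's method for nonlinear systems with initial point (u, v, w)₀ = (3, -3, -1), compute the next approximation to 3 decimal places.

At (3, -3, -1): F = (-10.000, 17.85888, 40.000).
Jacobian J = [[2·w, -4·w - 3, 2·u - 4·v], [-cos(u) + 1, 4·v, 0], [10·u, 0, -8·w + 1]].
At the point, J = [[-2.000, 1.000, 18.000], [1.98999, -12.000, 0.000], [30.000, 0.000, 9.000]] (det J = 6678.09007).
Solving J·Δ = −F gives Δ = (-1.431, 1.251, 0.327).
Then the next iterate is (u, v, w)₁ = (1.569, -1.749, -0.673).

(1.569, -1.749, -0.673)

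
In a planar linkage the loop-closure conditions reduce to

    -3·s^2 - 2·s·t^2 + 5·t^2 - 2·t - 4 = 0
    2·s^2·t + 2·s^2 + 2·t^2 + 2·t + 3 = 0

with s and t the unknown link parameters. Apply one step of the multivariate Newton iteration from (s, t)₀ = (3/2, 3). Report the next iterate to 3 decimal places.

(0.923, 1.316)

At (3/2, 3): F = (1.250, 45.000).
Jacobian J = [[-6·s - 2·t^2, -4·s·t + 10·t - 2], [4·s·t + 4·s, 2·s^2 + 4·t + 2]].
At the point, J = [[-27.000, 10.000], [24.000, 18.500]] (det J = -739.500).
Solving J·Δ = −F gives Δ = (-0.577, -1.684).
Then the next iterate is (s, t)₁ = (0.923, 1.316).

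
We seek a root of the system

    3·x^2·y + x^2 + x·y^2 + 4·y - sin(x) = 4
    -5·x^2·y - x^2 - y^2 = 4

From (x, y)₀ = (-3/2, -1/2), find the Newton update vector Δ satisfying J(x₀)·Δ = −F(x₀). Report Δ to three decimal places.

(-2.041, 0.811)

At (-3/2, -1/2): F = (-6.50251, -0.875).
Jacobian J = [[6·x·y + 2·x + y^2 - cos(x), 3·x^2 + 2·x·y + 4], [-10·x·y - 2·x, -5·x^2 - 2·y]].
At the point, J = [[1.67926, 12.250], [-4.500, -10.250]] (det J = 37.91256).
Solving J·Δ = −F gives Δ = (-2.041, 0.811).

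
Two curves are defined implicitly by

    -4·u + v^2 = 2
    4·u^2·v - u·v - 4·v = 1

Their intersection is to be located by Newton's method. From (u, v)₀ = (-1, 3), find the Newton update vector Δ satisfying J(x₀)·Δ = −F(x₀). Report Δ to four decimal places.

(0.0063, -1.8291)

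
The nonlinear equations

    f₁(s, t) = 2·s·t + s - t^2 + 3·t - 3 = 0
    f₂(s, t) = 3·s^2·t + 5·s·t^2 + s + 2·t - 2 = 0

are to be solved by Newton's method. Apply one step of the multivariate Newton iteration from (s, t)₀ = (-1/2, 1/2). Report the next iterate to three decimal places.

(3.750, -5.250)

At (-1/2, 1/2): F = (-2.750, -1.750).
Jacobian J = [[2·t + 1, 2·s - 2·t + 3], [6·s·t + 5·t^2 + 1, 3·s^2 + 10·s·t + 2]].
At the point, J = [[2.000, 1.000], [0.750, 0.250]] (det J = -0.250).
Solving J·Δ = −F gives Δ = (4.250, -5.750).
Then the next iterate is (s, t)₁ = (3.750, -5.250).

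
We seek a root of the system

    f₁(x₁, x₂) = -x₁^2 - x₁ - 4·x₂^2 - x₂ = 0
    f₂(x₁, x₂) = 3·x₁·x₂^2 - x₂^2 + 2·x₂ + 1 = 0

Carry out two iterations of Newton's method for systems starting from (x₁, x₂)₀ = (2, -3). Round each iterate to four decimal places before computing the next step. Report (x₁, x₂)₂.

At (2, -3): F = (-39.0000, 40.0000).
Jacobian J = [[-2·x₁ - 1, -8·x₂ - 1], [3·x₂^2, 6·x₁·x₂ - 2·x₂ + 2]].
At the point, J = [[-5.0000, 23.0000], [27.0000, -28.0000]] (det J = -481.0000).
Solving J·Δ = −F gives Δ = (0.3576, 1.7734).
Then the next iterate is (x₁, x₂)₁ = (2.3576, -1.2266).
Round to (2.3576, -1.2266) and repeat: F = (-12.707468, 7.683616), J = [[-5.7152, 8.8128], [4.513643, -12.897793]].
Δ = (-2.8343, -0.3961), so (x₁, x₂)₂ = (-0.4767, -1.6227).

(-0.4767, -1.6227)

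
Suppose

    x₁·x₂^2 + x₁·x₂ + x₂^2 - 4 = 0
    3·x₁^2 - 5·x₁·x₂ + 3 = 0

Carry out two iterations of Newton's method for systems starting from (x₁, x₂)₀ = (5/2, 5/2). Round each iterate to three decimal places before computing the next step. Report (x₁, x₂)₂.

(1.262, 1.246)

At (5/2, 5/2): F = (24.125, -9.500).
Jacobian J = [[x₂^2 + x₂, 2·x₁·x₂ + x₁ + 2·x₂], [6·x₁ - 5·x₂, -5·x₁]].
At the point, J = [[8.750, 20.000], [2.500, -12.500]] (det J = -159.375).
Solving J·Δ = −F gives Δ = (-0.700, -0.900).
Then the next iterate is (x₁, x₂)₁ = (1.800, 1.600).
Round to (1.800, 1.600) and repeat: F = (6.048, -1.680), J = [[4.160, 10.760], [2.800, -9.000]].
Δ = (-0.538, -0.354), so (x₁, x₂)₂ = (1.262, 1.246).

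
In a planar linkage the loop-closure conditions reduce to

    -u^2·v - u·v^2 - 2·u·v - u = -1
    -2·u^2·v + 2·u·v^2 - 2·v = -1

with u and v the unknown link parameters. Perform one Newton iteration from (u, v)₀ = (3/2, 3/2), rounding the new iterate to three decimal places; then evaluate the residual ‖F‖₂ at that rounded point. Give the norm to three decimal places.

At (3/2, 3/2): F = (-11.750, -2.000).
Jacobian J = [[-2·u·v - v^2 - 2·v - 1, -u^2 - 2·u·v - 2·u], [-4·u·v + 2·v^2, -2·u^2 + 4·u·v - 2]].
At the point, J = [[-10.750, -9.750], [-4.500, 2.500]] (det J = -70.750).
Solving J·Δ = −F gives Δ = (-0.691, -0.443).
Then the next iterate is (u, v)₁ = (0.809, 1.057).
Re-evaluating at (0.809, 1.057): F = (-3.11487, -0.68986), so ‖F‖₂ = 3.190.

3.190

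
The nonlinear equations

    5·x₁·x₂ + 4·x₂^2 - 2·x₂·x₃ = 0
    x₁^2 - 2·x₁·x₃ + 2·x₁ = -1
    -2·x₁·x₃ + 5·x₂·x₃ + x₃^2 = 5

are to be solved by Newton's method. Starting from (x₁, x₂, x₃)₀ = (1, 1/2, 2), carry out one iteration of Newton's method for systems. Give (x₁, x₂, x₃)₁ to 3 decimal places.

(0.667, 0.367, 2.000)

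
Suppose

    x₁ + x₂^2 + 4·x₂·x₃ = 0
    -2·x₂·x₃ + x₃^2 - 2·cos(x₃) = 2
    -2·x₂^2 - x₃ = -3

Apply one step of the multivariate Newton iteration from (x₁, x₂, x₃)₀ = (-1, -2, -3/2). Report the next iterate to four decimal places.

At (-1, -2, -3/2): F = (15.0000, -5.891474, -3.5000).
Jacobian J = [[1, 2·x₂ + 4·x₃, 4·x₂], [0, -2·x₃, -2·x₂ + 2·x₃ + 2·sin(x₃)], [0, -4·x₂, -1]].
At the point, J = [[1.0000, -10.0000, -8.0000], [0.0000, 3.0000, -0.994990], [0.0000, 8.0000, -1.0000]] (det J = 4.959920).
Solving J·Δ = −F gives Δ = (-78.9414, -0.4857, -7.3856).
Then the next iterate is (x₁, x₂, x₃)₁ = (-79.9414, -2.4857, -8.8856).

(-79.9414, -2.4857, -8.8856)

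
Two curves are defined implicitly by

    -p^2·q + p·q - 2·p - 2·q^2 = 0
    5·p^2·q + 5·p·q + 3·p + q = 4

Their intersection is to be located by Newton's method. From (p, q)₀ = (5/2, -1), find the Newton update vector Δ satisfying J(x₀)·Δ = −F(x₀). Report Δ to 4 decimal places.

At (5/2, -1): F = (-3.2500, -41.2500).
Jacobian J = [[-2·p·q + q - 2, -p^2 + p - 4·q], [10·p·q + 5·q + 3, 5·p^2 + 5·p + 1]].
At the point, J = [[2.0000, 0.2500], [-27.0000, 44.7500]] (det J = 96.2500).
Solving J·Δ = −F gives Δ = (1.4039, 1.7688).

(1.4039, 1.7688)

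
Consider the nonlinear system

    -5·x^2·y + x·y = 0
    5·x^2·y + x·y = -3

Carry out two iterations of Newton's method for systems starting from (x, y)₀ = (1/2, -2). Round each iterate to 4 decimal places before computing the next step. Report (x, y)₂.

(0.9875, 60.0000)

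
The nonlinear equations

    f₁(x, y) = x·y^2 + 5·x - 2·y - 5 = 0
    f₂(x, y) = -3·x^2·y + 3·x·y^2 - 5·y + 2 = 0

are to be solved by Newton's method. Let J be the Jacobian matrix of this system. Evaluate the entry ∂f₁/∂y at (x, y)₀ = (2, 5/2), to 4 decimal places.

8.0000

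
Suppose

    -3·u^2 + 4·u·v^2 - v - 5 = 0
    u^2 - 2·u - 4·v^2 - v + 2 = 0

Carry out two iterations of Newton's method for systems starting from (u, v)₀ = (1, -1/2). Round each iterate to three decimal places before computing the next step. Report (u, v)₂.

(1.740, 0.042)

At (1, -1/2): F = (-6.500, 0.500).
Jacobian J = [[-6·u + 4·v^2, 8·u·v - 1], [2·u - 2, -8·v - 1]].
At the point, J = [[-5.000, -5.000], [0.000, 3.000]] (det J = -15.000).
Solving J·Δ = −F gives Δ = (-1.133, -0.167).
Then the next iterate is (u, v)₁ = (-0.133, -0.667).
Round to (-0.133, -0.667) and repeat: F = (-4.62275, 1.17113), J = [[2.57756, -0.29031], [-2.266, 4.336]].
Δ = (1.873, 0.709), so (u, v)₂ = (1.740, 0.042).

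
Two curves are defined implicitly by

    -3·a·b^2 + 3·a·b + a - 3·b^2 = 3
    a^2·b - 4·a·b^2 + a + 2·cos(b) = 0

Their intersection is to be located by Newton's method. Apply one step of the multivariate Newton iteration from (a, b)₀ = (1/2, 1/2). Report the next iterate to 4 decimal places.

At (1/2, 1/2): F = (-2.8750, 1.880165).
Jacobian J = [[-3·b^2 + 3·b + 1, -6·a·b + 3·a - 6·b], [2·a·b - 4·b^2 + 1, a^2 - 8·a·b - 2·sin(b)]].
At the point, J = [[1.7500, -3.0000], [0.5000, -2.708851]] (det J = -3.240489).
Solving J·Δ = −F gives Δ = (4.1440, 1.4590).
Then the next iterate is (a, b)₁ = (4.6440, 1.9590).

(4.6440, 1.9590)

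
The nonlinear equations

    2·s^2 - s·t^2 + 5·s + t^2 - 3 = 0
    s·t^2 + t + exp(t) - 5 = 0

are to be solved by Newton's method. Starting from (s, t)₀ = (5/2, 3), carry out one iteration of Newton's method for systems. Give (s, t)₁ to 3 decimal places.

(0.241, 2.439)

At (5/2, 3): F = (8.500, 40.58554).
Jacobian J = [[4·s - t^2 + 5, -2·s·t + 2·t], [t^2, 2·s·t + exp(t) + 1]].
At the point, J = [[6.000, -9.000], [9.000, 36.08554]] (det J = 297.51322).
Solving J·Δ = −F gives Δ = (-2.259, -0.561).
Then the next iterate is (s, t)₁ = (0.241, 2.439).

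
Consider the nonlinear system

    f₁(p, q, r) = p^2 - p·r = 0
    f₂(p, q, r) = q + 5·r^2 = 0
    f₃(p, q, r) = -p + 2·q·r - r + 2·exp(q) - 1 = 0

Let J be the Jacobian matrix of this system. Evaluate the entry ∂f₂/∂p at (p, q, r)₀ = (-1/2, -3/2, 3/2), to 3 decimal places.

0.000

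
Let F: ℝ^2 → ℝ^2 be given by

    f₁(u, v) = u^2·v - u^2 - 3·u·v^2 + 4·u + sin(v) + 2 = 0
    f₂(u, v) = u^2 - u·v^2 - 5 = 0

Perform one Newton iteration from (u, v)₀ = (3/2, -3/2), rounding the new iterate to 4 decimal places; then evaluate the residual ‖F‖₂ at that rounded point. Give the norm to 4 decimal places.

At (3/2, -3/2): F = (-8.747495, -6.1250).
Jacobian J = [[2·u·v - 2·u - 3·v^2 + 4, u^2 - 6·u·v + cos(v)], [2·u - v^2, -2·u·v]].
At the point, J = [[-10.2500, 15.820737], [0.7500, 4.5000]] (det J = -57.990553).
Solving J·Δ = −F gives Δ = (0.9922, 1.1957).
Then the next iterate is (u, v)₁ = (2.4922, -0.3043).
Re-evaluating at (2.4922, -0.3043): F = (2.875766, 0.980287), so ‖F‖₂ = 3.0383.

3.0383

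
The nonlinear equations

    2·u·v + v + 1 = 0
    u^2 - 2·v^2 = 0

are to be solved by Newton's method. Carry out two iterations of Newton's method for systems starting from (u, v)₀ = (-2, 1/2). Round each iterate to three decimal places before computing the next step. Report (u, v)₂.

At (-2, 1/2): F = (-0.500, 3.500).
Jacobian J = [[2·v, 2·u + 1], [2·u, -4·v]].
At the point, J = [[1.000, -3.000], [-4.000, -2.000]] (det J = -14.000).
Solving J·Δ = −F gives Δ = (0.821, 0.107).
Then the next iterate is (u, v)₁ = (-1.179, 0.607).
Round to (-1.179, 0.607) and repeat: F = (0.17569, 0.65314), J = [[1.214, -1.358], [-2.358, -2.428]].
Δ = (0.075, 0.196), so (u, v)₂ = (-1.104, 0.803).

(-1.104, 0.803)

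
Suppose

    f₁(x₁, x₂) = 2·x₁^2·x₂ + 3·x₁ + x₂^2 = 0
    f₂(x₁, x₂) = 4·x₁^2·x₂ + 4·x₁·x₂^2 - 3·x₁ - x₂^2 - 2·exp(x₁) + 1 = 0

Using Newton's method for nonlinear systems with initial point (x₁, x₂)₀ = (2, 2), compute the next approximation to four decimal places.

(0.6028, 2.0455)

At (2, 2): F = (26.0000, 40.221888).
Jacobian J = [[4·x₁·x₂ + 3, 2·x₁^2 + 2·x₂], [8·x₁·x₂ + 4·x₂^2 - 2·exp(x₁) - 3, 4·x₁^2 + 8·x₁·x₂ - 2·x₂]].
At the point, J = [[19.0000, 12.0000], [30.221888, 44.0000]] (det J = 473.337346).
Solving J·Δ = −F gives Δ = (-1.3972, 0.0455).
Then the next iterate is (x₁, x₂)₁ = (0.6028, 2.0455).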